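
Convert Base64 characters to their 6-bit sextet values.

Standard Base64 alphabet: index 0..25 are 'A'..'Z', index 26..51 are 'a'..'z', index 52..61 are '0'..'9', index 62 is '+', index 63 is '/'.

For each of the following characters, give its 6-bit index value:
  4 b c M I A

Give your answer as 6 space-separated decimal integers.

Answer: 56 27 28 12 8 0

Derivation:
'4': 0..9 range, 52 + ord('4') − ord('0') = 56
'b': a..z range, 26 + ord('b') − ord('a') = 27
'c': a..z range, 26 + ord('c') − ord('a') = 28
'M': A..Z range, ord('M') − ord('A') = 12
'I': A..Z range, ord('I') − ord('A') = 8
'A': A..Z range, ord('A') − ord('A') = 0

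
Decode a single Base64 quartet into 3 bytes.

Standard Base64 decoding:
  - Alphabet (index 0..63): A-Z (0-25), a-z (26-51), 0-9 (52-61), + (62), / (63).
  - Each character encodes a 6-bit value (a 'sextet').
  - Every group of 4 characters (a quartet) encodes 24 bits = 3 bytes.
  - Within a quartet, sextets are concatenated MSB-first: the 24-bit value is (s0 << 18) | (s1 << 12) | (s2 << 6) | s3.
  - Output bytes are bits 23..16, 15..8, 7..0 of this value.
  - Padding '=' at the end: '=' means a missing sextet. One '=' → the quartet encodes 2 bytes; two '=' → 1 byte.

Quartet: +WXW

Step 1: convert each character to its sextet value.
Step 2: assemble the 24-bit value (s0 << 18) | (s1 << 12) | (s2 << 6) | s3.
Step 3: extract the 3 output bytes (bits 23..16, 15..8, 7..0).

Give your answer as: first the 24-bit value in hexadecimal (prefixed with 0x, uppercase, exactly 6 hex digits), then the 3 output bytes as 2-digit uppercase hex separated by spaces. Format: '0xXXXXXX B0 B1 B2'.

Answer: 0xF965D6 F9 65 D6

Derivation:
Sextets: +=62, W=22, X=23, W=22
24-bit: (62<<18) | (22<<12) | (23<<6) | 22
      = 0xF80000 | 0x016000 | 0x0005C0 | 0x000016
      = 0xF965D6
Bytes: (v>>16)&0xFF=F9, (v>>8)&0xFF=65, v&0xFF=D6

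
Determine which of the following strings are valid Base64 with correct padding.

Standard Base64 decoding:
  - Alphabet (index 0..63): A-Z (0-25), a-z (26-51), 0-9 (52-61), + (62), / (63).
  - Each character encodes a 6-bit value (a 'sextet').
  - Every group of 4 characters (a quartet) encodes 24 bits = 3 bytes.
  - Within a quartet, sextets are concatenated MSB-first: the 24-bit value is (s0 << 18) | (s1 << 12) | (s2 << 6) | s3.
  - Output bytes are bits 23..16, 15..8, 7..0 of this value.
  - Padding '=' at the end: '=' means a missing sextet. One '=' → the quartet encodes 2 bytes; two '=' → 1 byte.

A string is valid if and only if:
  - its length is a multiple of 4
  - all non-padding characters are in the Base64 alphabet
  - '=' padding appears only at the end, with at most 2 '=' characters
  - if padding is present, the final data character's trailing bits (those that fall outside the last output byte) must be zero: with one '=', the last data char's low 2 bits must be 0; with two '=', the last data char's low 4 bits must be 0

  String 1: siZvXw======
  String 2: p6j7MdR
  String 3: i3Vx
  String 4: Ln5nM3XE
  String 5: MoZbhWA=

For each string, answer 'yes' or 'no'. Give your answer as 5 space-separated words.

Answer: no no yes yes yes

Derivation:
String 1: 'siZvXw======' → invalid (6 pad chars (max 2))
String 2: 'p6j7MdR' → invalid (len=7 not mult of 4)
String 3: 'i3Vx' → valid
String 4: 'Ln5nM3XE' → valid
String 5: 'MoZbhWA=' → valid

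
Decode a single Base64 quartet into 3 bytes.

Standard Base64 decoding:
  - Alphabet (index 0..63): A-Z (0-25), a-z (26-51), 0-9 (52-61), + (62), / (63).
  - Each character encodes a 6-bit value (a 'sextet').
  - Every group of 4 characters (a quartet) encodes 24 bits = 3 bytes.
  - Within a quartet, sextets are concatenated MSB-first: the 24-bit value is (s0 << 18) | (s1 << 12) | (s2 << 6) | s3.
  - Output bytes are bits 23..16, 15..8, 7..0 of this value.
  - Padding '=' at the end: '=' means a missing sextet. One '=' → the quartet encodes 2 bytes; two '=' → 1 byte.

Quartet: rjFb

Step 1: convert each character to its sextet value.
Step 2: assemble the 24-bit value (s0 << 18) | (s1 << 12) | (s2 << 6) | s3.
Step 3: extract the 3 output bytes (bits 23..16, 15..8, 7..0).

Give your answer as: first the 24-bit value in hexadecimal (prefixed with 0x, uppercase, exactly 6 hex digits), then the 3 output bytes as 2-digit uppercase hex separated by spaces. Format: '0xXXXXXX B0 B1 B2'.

Answer: 0xAE315B AE 31 5B

Derivation:
Sextets: r=43, j=35, F=5, b=27
24-bit: (43<<18) | (35<<12) | (5<<6) | 27
      = 0xAC0000 | 0x023000 | 0x000140 | 0x00001B
      = 0xAE315B
Bytes: (v>>16)&0xFF=AE, (v>>8)&0xFF=31, v&0xFF=5B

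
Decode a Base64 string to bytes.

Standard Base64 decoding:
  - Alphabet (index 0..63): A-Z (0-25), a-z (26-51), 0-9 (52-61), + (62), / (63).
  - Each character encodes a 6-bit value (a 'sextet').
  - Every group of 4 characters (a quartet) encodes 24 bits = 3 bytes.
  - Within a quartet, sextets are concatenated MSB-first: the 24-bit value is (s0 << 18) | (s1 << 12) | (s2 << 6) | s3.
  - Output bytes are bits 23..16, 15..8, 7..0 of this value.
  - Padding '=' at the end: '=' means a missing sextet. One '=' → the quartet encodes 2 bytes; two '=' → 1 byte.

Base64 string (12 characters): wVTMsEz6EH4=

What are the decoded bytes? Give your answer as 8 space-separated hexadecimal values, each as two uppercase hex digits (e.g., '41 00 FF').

Answer: C1 54 CC B0 4C FA 10 7E

Derivation:
After char 0 ('w'=48): chars_in_quartet=1 acc=0x30 bytes_emitted=0
After char 1 ('V'=21): chars_in_quartet=2 acc=0xC15 bytes_emitted=0
After char 2 ('T'=19): chars_in_quartet=3 acc=0x30553 bytes_emitted=0
After char 3 ('M'=12): chars_in_quartet=4 acc=0xC154CC -> emit C1 54 CC, reset; bytes_emitted=3
After char 4 ('s'=44): chars_in_quartet=1 acc=0x2C bytes_emitted=3
After char 5 ('E'=4): chars_in_quartet=2 acc=0xB04 bytes_emitted=3
After char 6 ('z'=51): chars_in_quartet=3 acc=0x2C133 bytes_emitted=3
After char 7 ('6'=58): chars_in_quartet=4 acc=0xB04CFA -> emit B0 4C FA, reset; bytes_emitted=6
After char 8 ('E'=4): chars_in_quartet=1 acc=0x4 bytes_emitted=6
After char 9 ('H'=7): chars_in_quartet=2 acc=0x107 bytes_emitted=6
After char 10 ('4'=56): chars_in_quartet=3 acc=0x41F8 bytes_emitted=6
Padding '=': partial quartet acc=0x41F8 -> emit 10 7E; bytes_emitted=8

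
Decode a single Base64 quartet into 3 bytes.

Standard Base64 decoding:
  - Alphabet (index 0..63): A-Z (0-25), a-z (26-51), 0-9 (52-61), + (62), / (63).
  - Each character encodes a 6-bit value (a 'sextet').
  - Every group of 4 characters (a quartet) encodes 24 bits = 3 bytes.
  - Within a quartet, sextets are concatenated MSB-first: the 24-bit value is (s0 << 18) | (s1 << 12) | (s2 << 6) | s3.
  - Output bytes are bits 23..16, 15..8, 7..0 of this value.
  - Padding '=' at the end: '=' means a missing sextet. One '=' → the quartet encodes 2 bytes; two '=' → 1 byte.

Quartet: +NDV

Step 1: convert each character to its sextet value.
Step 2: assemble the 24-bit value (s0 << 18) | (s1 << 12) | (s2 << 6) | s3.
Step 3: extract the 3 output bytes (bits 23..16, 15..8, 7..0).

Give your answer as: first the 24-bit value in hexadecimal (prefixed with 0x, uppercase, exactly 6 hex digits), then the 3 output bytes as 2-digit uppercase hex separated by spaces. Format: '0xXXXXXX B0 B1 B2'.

Sextets: +=62, N=13, D=3, V=21
24-bit: (62<<18) | (13<<12) | (3<<6) | 21
      = 0xF80000 | 0x00D000 | 0x0000C0 | 0x000015
      = 0xF8D0D5
Bytes: (v>>16)&0xFF=F8, (v>>8)&0xFF=D0, v&0xFF=D5

Answer: 0xF8D0D5 F8 D0 D5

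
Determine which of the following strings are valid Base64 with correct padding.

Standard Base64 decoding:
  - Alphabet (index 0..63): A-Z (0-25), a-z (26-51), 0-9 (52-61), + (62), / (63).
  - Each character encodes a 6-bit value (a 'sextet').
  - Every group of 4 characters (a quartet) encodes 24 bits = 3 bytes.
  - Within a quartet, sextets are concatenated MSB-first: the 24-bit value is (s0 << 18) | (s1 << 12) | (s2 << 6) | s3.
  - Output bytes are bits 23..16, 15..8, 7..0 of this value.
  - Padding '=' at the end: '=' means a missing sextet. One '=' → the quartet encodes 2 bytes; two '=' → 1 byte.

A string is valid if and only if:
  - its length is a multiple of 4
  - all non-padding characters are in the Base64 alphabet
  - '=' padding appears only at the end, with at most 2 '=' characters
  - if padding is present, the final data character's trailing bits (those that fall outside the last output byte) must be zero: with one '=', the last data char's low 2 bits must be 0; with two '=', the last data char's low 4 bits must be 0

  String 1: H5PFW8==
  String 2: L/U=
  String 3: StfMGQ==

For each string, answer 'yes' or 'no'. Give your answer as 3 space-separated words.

Answer: no yes yes

Derivation:
String 1: 'H5PFW8==' → invalid (bad trailing bits)
String 2: 'L/U=' → valid
String 3: 'StfMGQ==' → valid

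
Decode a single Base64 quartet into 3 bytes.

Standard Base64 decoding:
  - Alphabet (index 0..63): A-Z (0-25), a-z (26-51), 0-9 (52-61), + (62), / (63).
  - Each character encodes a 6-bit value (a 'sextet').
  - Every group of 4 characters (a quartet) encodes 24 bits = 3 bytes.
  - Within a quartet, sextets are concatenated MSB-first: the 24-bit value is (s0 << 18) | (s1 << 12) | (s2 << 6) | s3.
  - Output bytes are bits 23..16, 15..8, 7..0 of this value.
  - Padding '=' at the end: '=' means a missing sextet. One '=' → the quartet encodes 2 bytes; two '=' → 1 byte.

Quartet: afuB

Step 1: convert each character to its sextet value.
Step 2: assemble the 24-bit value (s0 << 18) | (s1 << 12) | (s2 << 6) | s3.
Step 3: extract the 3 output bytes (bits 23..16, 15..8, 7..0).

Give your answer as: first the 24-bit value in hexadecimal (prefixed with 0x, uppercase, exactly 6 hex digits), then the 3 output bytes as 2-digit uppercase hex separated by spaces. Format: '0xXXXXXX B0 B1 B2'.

Answer: 0x69FB81 69 FB 81

Derivation:
Sextets: a=26, f=31, u=46, B=1
24-bit: (26<<18) | (31<<12) | (46<<6) | 1
      = 0x680000 | 0x01F000 | 0x000B80 | 0x000001
      = 0x69FB81
Bytes: (v>>16)&0xFF=69, (v>>8)&0xFF=FB, v&0xFF=81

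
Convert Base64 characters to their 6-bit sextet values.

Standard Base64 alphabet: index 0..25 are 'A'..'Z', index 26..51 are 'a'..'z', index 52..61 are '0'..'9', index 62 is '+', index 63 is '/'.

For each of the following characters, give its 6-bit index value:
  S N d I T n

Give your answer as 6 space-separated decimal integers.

Answer: 18 13 29 8 19 39

Derivation:
'S': A..Z range, ord('S') − ord('A') = 18
'N': A..Z range, ord('N') − ord('A') = 13
'd': a..z range, 26 + ord('d') − ord('a') = 29
'I': A..Z range, ord('I') − ord('A') = 8
'T': A..Z range, ord('T') − ord('A') = 19
'n': a..z range, 26 + ord('n') − ord('a') = 39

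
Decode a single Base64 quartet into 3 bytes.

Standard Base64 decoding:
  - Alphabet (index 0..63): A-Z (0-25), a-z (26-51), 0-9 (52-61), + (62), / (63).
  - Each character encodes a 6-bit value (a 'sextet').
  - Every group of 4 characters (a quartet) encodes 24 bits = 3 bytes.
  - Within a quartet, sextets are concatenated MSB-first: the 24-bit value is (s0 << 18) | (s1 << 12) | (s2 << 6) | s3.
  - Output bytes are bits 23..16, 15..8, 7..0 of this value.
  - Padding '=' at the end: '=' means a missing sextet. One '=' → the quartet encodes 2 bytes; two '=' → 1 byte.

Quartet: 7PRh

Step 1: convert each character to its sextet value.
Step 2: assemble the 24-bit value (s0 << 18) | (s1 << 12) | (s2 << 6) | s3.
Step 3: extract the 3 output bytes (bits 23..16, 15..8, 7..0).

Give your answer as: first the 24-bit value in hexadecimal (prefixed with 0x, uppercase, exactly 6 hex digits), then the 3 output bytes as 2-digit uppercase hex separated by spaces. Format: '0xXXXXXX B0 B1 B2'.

Answer: 0xECF461 EC F4 61

Derivation:
Sextets: 7=59, P=15, R=17, h=33
24-bit: (59<<18) | (15<<12) | (17<<6) | 33
      = 0xEC0000 | 0x00F000 | 0x000440 | 0x000021
      = 0xECF461
Bytes: (v>>16)&0xFF=EC, (v>>8)&0xFF=F4, v&0xFF=61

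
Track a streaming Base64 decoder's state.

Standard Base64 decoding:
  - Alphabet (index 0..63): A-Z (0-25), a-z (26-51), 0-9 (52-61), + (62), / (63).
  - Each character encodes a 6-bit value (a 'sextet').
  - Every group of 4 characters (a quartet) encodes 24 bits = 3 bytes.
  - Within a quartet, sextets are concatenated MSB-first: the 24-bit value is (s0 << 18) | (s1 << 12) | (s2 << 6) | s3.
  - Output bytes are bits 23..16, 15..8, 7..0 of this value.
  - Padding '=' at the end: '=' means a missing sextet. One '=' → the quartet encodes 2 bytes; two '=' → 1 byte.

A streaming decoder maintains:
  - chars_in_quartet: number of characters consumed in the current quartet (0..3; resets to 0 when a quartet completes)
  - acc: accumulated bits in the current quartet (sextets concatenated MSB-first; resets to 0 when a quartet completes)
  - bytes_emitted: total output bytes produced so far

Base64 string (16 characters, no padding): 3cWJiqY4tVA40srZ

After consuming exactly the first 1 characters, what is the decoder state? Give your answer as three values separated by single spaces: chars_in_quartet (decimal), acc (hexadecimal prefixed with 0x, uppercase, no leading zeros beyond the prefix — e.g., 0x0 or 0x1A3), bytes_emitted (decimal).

Answer: 1 0x37 0

Derivation:
After char 0 ('3'=55): chars_in_quartet=1 acc=0x37 bytes_emitted=0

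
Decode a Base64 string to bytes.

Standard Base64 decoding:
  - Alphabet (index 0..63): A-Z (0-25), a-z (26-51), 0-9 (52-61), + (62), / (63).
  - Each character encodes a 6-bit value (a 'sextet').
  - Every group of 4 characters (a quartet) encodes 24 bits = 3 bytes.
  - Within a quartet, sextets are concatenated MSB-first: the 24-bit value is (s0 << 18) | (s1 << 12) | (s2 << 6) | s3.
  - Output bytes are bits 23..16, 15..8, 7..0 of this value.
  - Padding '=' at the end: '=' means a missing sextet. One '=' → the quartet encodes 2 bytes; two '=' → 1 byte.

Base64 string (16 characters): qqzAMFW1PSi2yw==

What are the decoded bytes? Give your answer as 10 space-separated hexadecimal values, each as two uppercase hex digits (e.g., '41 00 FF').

After char 0 ('q'=42): chars_in_quartet=1 acc=0x2A bytes_emitted=0
After char 1 ('q'=42): chars_in_quartet=2 acc=0xAAA bytes_emitted=0
After char 2 ('z'=51): chars_in_quartet=3 acc=0x2AAB3 bytes_emitted=0
After char 3 ('A'=0): chars_in_quartet=4 acc=0xAAACC0 -> emit AA AC C0, reset; bytes_emitted=3
After char 4 ('M'=12): chars_in_quartet=1 acc=0xC bytes_emitted=3
After char 5 ('F'=5): chars_in_quartet=2 acc=0x305 bytes_emitted=3
After char 6 ('W'=22): chars_in_quartet=3 acc=0xC156 bytes_emitted=3
After char 7 ('1'=53): chars_in_quartet=4 acc=0x3055B5 -> emit 30 55 B5, reset; bytes_emitted=6
After char 8 ('P'=15): chars_in_quartet=1 acc=0xF bytes_emitted=6
After char 9 ('S'=18): chars_in_quartet=2 acc=0x3D2 bytes_emitted=6
After char 10 ('i'=34): chars_in_quartet=3 acc=0xF4A2 bytes_emitted=6
After char 11 ('2'=54): chars_in_quartet=4 acc=0x3D28B6 -> emit 3D 28 B6, reset; bytes_emitted=9
After char 12 ('y'=50): chars_in_quartet=1 acc=0x32 bytes_emitted=9
After char 13 ('w'=48): chars_in_quartet=2 acc=0xCB0 bytes_emitted=9
Padding '==': partial quartet acc=0xCB0 -> emit CB; bytes_emitted=10

Answer: AA AC C0 30 55 B5 3D 28 B6 CB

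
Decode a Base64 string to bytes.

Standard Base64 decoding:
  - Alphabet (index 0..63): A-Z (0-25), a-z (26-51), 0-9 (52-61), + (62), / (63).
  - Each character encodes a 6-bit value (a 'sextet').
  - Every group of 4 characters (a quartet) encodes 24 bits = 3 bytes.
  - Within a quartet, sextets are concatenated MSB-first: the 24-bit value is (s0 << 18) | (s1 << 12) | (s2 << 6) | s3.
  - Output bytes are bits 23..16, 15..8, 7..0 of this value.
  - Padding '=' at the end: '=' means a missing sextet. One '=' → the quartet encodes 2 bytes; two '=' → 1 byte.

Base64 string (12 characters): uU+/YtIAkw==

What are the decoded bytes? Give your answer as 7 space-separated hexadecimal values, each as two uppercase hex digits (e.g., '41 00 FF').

After char 0 ('u'=46): chars_in_quartet=1 acc=0x2E bytes_emitted=0
After char 1 ('U'=20): chars_in_quartet=2 acc=0xB94 bytes_emitted=0
After char 2 ('+'=62): chars_in_quartet=3 acc=0x2E53E bytes_emitted=0
After char 3 ('/'=63): chars_in_quartet=4 acc=0xB94FBF -> emit B9 4F BF, reset; bytes_emitted=3
After char 4 ('Y'=24): chars_in_quartet=1 acc=0x18 bytes_emitted=3
After char 5 ('t'=45): chars_in_quartet=2 acc=0x62D bytes_emitted=3
After char 6 ('I'=8): chars_in_quartet=3 acc=0x18B48 bytes_emitted=3
After char 7 ('A'=0): chars_in_quartet=4 acc=0x62D200 -> emit 62 D2 00, reset; bytes_emitted=6
After char 8 ('k'=36): chars_in_quartet=1 acc=0x24 bytes_emitted=6
After char 9 ('w'=48): chars_in_quartet=2 acc=0x930 bytes_emitted=6
Padding '==': partial quartet acc=0x930 -> emit 93; bytes_emitted=7

Answer: B9 4F BF 62 D2 00 93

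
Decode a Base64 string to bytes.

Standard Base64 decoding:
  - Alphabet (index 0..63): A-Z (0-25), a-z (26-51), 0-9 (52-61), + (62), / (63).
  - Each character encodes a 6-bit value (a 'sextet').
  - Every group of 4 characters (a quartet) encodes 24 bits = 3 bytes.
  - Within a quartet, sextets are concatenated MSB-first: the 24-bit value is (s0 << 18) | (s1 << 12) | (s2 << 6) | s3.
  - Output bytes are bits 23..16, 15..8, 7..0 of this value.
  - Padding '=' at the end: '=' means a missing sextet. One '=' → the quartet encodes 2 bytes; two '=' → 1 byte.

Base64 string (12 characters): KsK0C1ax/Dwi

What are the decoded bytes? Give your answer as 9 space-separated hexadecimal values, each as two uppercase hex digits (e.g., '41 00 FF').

Answer: 2A C2 B4 0B 56 B1 FC 3C 22

Derivation:
After char 0 ('K'=10): chars_in_quartet=1 acc=0xA bytes_emitted=0
After char 1 ('s'=44): chars_in_quartet=2 acc=0x2AC bytes_emitted=0
After char 2 ('K'=10): chars_in_quartet=3 acc=0xAB0A bytes_emitted=0
After char 3 ('0'=52): chars_in_quartet=4 acc=0x2AC2B4 -> emit 2A C2 B4, reset; bytes_emitted=3
After char 4 ('C'=2): chars_in_quartet=1 acc=0x2 bytes_emitted=3
After char 5 ('1'=53): chars_in_quartet=2 acc=0xB5 bytes_emitted=3
After char 6 ('a'=26): chars_in_quartet=3 acc=0x2D5A bytes_emitted=3
After char 7 ('x'=49): chars_in_quartet=4 acc=0xB56B1 -> emit 0B 56 B1, reset; bytes_emitted=6
After char 8 ('/'=63): chars_in_quartet=1 acc=0x3F bytes_emitted=6
After char 9 ('D'=3): chars_in_quartet=2 acc=0xFC3 bytes_emitted=6
After char 10 ('w'=48): chars_in_quartet=3 acc=0x3F0F0 bytes_emitted=6
After char 11 ('i'=34): chars_in_quartet=4 acc=0xFC3C22 -> emit FC 3C 22, reset; bytes_emitted=9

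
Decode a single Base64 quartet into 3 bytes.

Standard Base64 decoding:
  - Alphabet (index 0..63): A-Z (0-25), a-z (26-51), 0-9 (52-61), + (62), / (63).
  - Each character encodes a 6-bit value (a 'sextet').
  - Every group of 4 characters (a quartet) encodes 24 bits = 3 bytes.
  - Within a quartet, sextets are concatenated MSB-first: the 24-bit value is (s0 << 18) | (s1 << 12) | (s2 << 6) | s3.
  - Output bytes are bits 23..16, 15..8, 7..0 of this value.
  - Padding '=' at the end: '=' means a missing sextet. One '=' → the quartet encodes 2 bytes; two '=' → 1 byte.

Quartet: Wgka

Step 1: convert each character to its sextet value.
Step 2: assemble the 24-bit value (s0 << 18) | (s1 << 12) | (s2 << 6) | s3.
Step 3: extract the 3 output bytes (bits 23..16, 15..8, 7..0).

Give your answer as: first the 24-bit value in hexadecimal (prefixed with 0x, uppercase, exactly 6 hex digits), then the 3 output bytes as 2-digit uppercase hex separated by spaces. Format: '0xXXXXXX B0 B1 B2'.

Sextets: W=22, g=32, k=36, a=26
24-bit: (22<<18) | (32<<12) | (36<<6) | 26
      = 0x580000 | 0x020000 | 0x000900 | 0x00001A
      = 0x5A091A
Bytes: (v>>16)&0xFF=5A, (v>>8)&0xFF=09, v&0xFF=1A

Answer: 0x5A091A 5A 09 1A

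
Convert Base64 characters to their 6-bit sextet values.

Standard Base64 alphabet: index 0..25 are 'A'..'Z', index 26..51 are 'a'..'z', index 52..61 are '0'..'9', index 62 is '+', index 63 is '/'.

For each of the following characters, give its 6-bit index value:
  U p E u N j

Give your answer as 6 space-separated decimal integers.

'U': A..Z range, ord('U') − ord('A') = 20
'p': a..z range, 26 + ord('p') − ord('a') = 41
'E': A..Z range, ord('E') − ord('A') = 4
'u': a..z range, 26 + ord('u') − ord('a') = 46
'N': A..Z range, ord('N') − ord('A') = 13
'j': a..z range, 26 + ord('j') − ord('a') = 35

Answer: 20 41 4 46 13 35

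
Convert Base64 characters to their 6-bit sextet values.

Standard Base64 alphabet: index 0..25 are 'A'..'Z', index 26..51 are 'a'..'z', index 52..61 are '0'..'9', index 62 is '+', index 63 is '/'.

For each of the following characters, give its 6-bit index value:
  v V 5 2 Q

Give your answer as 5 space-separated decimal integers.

Answer: 47 21 57 54 16

Derivation:
'v': a..z range, 26 + ord('v') − ord('a') = 47
'V': A..Z range, ord('V') − ord('A') = 21
'5': 0..9 range, 52 + ord('5') − ord('0') = 57
'2': 0..9 range, 52 + ord('2') − ord('0') = 54
'Q': A..Z range, ord('Q') − ord('A') = 16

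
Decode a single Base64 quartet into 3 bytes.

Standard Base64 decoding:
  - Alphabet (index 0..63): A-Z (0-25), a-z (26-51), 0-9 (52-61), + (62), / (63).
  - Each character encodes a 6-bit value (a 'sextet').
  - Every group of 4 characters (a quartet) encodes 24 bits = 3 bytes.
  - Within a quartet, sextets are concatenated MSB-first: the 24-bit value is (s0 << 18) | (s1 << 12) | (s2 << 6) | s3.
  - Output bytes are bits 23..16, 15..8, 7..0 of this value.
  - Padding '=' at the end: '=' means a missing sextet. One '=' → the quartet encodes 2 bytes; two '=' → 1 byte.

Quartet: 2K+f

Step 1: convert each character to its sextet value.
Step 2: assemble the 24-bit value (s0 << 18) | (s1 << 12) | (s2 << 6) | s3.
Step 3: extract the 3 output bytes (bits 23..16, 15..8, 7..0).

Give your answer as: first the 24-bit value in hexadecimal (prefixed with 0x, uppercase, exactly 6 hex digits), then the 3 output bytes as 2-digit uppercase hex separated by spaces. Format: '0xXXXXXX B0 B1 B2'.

Answer: 0xD8AF9F D8 AF 9F

Derivation:
Sextets: 2=54, K=10, +=62, f=31
24-bit: (54<<18) | (10<<12) | (62<<6) | 31
      = 0xD80000 | 0x00A000 | 0x000F80 | 0x00001F
      = 0xD8AF9F
Bytes: (v>>16)&0xFF=D8, (v>>8)&0xFF=AF, v&0xFF=9F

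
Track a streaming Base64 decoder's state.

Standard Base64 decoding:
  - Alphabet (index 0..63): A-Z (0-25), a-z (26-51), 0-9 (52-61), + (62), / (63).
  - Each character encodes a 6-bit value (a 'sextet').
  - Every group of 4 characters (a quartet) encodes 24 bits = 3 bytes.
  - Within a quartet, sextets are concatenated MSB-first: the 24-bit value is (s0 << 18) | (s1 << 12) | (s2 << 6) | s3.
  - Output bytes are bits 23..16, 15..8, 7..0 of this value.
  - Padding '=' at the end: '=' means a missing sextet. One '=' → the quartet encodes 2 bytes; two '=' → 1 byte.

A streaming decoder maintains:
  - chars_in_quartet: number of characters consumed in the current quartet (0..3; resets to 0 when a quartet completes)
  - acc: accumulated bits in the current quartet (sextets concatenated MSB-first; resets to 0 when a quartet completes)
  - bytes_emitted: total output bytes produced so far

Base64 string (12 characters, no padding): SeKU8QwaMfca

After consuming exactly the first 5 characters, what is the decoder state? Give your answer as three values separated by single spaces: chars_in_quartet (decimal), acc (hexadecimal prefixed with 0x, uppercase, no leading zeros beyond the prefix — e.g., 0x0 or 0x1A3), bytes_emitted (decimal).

Answer: 1 0x3C 3

Derivation:
After char 0 ('S'=18): chars_in_quartet=1 acc=0x12 bytes_emitted=0
After char 1 ('e'=30): chars_in_quartet=2 acc=0x49E bytes_emitted=0
After char 2 ('K'=10): chars_in_quartet=3 acc=0x1278A bytes_emitted=0
After char 3 ('U'=20): chars_in_quartet=4 acc=0x49E294 -> emit 49 E2 94, reset; bytes_emitted=3
After char 4 ('8'=60): chars_in_quartet=1 acc=0x3C bytes_emitted=3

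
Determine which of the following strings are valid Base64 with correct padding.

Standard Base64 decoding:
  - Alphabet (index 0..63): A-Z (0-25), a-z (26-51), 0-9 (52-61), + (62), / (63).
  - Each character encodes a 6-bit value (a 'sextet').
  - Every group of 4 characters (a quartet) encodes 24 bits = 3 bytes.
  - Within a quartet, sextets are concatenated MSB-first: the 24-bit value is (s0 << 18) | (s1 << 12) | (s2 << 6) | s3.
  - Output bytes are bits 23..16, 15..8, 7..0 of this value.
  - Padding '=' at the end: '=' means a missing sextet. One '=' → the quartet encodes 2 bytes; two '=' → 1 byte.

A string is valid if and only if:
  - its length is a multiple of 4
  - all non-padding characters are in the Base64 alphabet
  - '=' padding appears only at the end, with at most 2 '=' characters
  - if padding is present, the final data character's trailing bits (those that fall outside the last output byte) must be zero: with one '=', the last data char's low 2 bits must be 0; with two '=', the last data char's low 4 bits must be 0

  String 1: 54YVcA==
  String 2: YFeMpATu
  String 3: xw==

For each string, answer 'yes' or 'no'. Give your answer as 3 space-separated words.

String 1: '54YVcA==' → valid
String 2: 'YFeMpATu' → valid
String 3: 'xw==' → valid

Answer: yes yes yes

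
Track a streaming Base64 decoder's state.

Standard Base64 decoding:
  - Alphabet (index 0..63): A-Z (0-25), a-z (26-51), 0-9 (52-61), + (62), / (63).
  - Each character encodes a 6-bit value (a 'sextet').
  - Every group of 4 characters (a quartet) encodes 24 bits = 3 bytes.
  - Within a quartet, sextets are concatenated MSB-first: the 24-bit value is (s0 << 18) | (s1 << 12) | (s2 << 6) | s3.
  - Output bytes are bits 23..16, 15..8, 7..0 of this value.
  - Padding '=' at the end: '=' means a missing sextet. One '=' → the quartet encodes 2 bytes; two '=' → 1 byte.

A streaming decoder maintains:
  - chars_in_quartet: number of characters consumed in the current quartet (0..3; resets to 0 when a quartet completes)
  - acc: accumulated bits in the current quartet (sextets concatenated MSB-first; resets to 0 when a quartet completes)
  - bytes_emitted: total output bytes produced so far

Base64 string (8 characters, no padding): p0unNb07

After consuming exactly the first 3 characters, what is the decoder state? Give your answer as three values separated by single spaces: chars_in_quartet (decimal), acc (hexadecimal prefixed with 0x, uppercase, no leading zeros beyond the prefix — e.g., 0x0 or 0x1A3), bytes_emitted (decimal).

Answer: 3 0x29D2E 0

Derivation:
After char 0 ('p'=41): chars_in_quartet=1 acc=0x29 bytes_emitted=0
After char 1 ('0'=52): chars_in_quartet=2 acc=0xA74 bytes_emitted=0
After char 2 ('u'=46): chars_in_quartet=3 acc=0x29D2E bytes_emitted=0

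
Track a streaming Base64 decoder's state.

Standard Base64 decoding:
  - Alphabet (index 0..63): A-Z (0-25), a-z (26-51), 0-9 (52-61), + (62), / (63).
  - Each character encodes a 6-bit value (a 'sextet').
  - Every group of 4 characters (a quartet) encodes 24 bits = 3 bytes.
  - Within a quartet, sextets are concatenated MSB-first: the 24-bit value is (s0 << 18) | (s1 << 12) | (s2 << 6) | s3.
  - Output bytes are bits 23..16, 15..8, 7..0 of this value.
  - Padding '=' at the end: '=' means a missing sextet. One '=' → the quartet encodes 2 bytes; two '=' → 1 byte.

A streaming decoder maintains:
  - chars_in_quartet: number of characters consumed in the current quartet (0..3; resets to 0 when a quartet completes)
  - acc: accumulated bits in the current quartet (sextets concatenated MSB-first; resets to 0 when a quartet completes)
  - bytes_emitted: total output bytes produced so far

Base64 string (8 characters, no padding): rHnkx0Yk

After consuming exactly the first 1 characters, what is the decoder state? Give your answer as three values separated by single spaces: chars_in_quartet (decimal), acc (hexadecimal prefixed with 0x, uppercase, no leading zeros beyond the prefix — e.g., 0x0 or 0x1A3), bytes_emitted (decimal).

Answer: 1 0x2B 0

Derivation:
After char 0 ('r'=43): chars_in_quartet=1 acc=0x2B bytes_emitted=0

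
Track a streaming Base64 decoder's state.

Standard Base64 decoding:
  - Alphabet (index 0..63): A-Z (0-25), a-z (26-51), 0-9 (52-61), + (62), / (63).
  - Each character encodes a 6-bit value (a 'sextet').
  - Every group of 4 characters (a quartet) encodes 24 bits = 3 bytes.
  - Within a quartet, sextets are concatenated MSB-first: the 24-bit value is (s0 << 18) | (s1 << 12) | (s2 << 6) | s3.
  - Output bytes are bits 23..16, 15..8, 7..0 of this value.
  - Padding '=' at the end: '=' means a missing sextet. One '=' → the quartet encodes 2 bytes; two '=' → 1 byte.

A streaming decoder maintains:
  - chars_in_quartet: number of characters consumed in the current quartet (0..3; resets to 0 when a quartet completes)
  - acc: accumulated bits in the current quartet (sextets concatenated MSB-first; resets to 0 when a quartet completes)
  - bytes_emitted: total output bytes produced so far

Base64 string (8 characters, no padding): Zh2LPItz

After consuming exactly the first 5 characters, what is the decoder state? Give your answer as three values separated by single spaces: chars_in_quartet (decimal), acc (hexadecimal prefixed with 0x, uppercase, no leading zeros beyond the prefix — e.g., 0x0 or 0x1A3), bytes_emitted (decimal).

After char 0 ('Z'=25): chars_in_quartet=1 acc=0x19 bytes_emitted=0
After char 1 ('h'=33): chars_in_quartet=2 acc=0x661 bytes_emitted=0
After char 2 ('2'=54): chars_in_quartet=3 acc=0x19876 bytes_emitted=0
After char 3 ('L'=11): chars_in_quartet=4 acc=0x661D8B -> emit 66 1D 8B, reset; bytes_emitted=3
After char 4 ('P'=15): chars_in_quartet=1 acc=0xF bytes_emitted=3

Answer: 1 0xF 3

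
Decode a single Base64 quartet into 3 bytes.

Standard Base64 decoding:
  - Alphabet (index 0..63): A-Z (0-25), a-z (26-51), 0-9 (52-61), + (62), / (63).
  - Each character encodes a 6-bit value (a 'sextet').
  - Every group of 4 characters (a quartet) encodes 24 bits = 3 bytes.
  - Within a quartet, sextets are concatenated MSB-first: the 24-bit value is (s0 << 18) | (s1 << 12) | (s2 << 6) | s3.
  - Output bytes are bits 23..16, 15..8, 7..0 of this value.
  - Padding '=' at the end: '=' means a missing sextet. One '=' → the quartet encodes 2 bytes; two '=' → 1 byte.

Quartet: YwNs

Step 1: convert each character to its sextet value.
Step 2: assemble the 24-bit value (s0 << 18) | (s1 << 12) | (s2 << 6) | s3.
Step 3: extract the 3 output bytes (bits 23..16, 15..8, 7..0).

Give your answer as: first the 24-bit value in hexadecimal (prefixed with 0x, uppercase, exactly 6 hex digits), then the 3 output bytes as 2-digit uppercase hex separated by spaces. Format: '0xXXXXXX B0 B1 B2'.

Sextets: Y=24, w=48, N=13, s=44
24-bit: (24<<18) | (48<<12) | (13<<6) | 44
      = 0x600000 | 0x030000 | 0x000340 | 0x00002C
      = 0x63036C
Bytes: (v>>16)&0xFF=63, (v>>8)&0xFF=03, v&0xFF=6C

Answer: 0x63036C 63 03 6C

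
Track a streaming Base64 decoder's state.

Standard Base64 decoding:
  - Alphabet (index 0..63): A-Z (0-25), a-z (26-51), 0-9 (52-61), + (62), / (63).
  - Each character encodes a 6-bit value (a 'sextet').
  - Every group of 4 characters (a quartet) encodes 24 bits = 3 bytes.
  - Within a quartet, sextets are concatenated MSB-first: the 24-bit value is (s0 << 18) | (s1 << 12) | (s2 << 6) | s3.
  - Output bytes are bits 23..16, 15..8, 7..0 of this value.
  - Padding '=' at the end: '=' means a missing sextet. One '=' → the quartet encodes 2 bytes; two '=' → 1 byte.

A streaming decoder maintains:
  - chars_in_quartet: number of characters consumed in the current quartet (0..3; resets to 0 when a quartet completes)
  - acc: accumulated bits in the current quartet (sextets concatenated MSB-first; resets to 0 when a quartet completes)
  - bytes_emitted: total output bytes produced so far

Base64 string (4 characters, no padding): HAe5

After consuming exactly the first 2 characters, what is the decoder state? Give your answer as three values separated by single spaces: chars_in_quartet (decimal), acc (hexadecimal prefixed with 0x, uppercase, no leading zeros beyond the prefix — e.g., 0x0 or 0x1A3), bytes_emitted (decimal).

Answer: 2 0x1C0 0

Derivation:
After char 0 ('H'=7): chars_in_quartet=1 acc=0x7 bytes_emitted=0
After char 1 ('A'=0): chars_in_quartet=2 acc=0x1C0 bytes_emitted=0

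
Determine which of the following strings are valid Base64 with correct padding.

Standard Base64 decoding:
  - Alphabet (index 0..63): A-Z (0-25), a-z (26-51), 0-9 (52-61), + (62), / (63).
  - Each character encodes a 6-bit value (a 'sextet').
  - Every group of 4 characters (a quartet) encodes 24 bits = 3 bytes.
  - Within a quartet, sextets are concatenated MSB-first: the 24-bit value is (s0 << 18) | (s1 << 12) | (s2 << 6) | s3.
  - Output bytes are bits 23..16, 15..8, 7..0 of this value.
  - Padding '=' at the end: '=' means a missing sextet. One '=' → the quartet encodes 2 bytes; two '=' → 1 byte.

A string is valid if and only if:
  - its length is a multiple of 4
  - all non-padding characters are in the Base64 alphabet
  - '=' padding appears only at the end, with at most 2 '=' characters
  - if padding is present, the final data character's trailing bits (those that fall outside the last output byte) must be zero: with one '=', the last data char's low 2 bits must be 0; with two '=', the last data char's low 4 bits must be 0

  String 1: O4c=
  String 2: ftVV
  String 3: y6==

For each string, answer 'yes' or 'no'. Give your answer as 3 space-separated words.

Answer: yes yes no

Derivation:
String 1: 'O4c=' → valid
String 2: 'ftVV' → valid
String 3: 'y6==' → invalid (bad trailing bits)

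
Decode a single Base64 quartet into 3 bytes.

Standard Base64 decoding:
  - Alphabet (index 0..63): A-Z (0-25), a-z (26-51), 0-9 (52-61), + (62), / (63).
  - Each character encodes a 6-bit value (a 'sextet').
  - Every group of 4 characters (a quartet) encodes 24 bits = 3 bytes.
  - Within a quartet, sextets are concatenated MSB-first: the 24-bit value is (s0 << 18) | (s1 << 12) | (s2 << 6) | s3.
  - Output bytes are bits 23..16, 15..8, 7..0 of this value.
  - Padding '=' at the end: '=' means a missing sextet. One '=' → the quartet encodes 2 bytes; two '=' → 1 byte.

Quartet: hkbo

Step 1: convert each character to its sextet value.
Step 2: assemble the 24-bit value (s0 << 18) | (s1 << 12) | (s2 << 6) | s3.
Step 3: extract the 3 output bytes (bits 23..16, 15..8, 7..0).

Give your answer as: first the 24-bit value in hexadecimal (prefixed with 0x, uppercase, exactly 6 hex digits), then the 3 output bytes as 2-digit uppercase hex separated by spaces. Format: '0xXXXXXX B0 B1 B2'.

Answer: 0x8646E8 86 46 E8

Derivation:
Sextets: h=33, k=36, b=27, o=40
24-bit: (33<<18) | (36<<12) | (27<<6) | 40
      = 0x840000 | 0x024000 | 0x0006C0 | 0x000028
      = 0x8646E8
Bytes: (v>>16)&0xFF=86, (v>>8)&0xFF=46, v&0xFF=E8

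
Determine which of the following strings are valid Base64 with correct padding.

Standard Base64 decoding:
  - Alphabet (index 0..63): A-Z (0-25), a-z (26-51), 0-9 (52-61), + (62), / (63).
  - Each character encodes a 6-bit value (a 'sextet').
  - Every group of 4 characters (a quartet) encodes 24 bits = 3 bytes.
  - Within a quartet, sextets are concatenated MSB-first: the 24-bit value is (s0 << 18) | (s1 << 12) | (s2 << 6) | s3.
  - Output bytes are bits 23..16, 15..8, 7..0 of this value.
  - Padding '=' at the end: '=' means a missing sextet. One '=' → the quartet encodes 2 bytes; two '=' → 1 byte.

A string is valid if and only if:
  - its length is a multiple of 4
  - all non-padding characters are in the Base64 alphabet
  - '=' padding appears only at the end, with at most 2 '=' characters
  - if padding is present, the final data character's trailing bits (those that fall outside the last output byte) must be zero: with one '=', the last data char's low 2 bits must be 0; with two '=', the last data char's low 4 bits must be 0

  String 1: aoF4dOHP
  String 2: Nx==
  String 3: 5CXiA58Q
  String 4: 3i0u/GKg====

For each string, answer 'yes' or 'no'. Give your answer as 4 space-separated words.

String 1: 'aoF4dOHP' → valid
String 2: 'Nx==' → invalid (bad trailing bits)
String 3: '5CXiA58Q' → valid
String 4: '3i0u/GKg====' → invalid (4 pad chars (max 2))

Answer: yes no yes no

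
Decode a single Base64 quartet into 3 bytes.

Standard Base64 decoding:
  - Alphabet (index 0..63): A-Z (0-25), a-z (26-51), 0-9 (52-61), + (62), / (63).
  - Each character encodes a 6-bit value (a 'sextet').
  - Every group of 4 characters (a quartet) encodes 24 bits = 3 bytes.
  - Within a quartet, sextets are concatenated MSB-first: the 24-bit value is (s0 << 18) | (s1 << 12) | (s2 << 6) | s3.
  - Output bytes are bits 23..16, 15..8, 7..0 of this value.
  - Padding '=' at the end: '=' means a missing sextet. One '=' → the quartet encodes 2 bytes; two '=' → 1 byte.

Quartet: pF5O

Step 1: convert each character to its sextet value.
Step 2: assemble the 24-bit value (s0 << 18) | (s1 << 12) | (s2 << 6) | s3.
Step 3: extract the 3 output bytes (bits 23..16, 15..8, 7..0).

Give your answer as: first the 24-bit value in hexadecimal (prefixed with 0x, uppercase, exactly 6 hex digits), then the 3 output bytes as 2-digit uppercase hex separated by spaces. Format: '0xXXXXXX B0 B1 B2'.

Answer: 0xA45E4E A4 5E 4E

Derivation:
Sextets: p=41, F=5, 5=57, O=14
24-bit: (41<<18) | (5<<12) | (57<<6) | 14
      = 0xA40000 | 0x005000 | 0x000E40 | 0x00000E
      = 0xA45E4E
Bytes: (v>>16)&0xFF=A4, (v>>8)&0xFF=5E, v&0xFF=4E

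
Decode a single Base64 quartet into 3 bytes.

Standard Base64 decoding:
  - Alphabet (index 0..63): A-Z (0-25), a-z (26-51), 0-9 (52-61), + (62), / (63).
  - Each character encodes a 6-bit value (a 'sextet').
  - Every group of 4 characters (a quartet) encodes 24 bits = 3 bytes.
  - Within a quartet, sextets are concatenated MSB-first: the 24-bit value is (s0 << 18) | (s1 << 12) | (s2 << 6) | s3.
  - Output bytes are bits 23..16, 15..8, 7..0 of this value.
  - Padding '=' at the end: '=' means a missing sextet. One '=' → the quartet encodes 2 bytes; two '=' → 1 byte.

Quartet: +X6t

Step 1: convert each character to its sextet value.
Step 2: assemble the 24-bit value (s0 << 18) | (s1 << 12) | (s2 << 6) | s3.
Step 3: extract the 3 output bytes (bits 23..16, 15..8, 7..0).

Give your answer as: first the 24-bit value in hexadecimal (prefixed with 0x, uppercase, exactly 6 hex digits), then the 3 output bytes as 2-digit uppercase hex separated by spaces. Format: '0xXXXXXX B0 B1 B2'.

Sextets: +=62, X=23, 6=58, t=45
24-bit: (62<<18) | (23<<12) | (58<<6) | 45
      = 0xF80000 | 0x017000 | 0x000E80 | 0x00002D
      = 0xF97EAD
Bytes: (v>>16)&0xFF=F9, (v>>8)&0xFF=7E, v&0xFF=AD

Answer: 0xF97EAD F9 7E AD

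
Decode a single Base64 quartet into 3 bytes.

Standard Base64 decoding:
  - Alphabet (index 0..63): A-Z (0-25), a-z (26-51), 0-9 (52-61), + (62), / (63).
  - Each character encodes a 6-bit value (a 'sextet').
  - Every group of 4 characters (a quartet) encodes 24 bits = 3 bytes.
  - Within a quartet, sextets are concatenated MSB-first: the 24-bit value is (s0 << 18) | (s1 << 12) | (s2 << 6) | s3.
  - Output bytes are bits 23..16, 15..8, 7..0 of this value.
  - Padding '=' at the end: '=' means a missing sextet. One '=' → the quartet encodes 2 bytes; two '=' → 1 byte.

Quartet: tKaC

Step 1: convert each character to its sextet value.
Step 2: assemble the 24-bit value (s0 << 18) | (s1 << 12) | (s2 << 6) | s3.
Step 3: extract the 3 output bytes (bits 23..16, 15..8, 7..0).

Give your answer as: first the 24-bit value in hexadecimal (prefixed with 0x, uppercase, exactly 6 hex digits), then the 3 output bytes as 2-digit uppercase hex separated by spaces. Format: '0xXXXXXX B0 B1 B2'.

Sextets: t=45, K=10, a=26, C=2
24-bit: (45<<18) | (10<<12) | (26<<6) | 2
      = 0xB40000 | 0x00A000 | 0x000680 | 0x000002
      = 0xB4A682
Bytes: (v>>16)&0xFF=B4, (v>>8)&0xFF=A6, v&0xFF=82

Answer: 0xB4A682 B4 A6 82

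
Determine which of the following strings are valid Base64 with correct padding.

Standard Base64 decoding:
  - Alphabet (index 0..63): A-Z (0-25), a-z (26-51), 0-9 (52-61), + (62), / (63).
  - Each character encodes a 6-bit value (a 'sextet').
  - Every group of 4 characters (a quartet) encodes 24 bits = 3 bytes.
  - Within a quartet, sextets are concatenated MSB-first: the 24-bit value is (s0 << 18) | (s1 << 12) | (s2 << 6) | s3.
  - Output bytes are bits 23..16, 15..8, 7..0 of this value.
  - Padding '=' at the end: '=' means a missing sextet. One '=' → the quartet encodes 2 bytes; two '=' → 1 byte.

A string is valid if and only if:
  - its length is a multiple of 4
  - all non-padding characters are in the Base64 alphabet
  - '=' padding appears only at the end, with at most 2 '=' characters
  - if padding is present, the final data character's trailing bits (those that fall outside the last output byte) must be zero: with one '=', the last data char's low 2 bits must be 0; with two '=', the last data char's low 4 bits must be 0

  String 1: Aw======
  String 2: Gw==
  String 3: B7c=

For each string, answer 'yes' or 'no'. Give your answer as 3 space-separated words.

String 1: 'Aw======' → invalid (6 pad chars (max 2))
String 2: 'Gw==' → valid
String 3: 'B7c=' → valid

Answer: no yes yes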